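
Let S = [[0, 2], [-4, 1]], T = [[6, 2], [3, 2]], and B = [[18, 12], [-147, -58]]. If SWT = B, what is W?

W = [[5, 3], [0, 3]]

Isolating W: multiply by S⁻¹ from the left and T⁻¹ from the right, so W = S⁻¹BT⁻¹.
det S = 8; the adjugate gives S⁻¹ = [[1/8, -1/4], [1/2, 0]].
T has determinant 6; T⁻¹ = [[1/3, -1/3], [-1/2, 1]].
S⁻¹B = [[39, 16], [9, 6]].
W = (S⁻¹B)T⁻¹ = [[5, 3], [0, 3]].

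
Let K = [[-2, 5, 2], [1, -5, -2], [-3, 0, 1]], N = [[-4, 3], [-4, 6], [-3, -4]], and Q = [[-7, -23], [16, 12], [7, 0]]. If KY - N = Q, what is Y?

Y = [[-1, 2], [-3, -4], [1, 2]]

KY = Q + N = [[-11, -20], [12, 18], [4, -4]].
Left-multiplying both sides by K⁻¹ gives Y = K⁻¹(Q + N).
det K = 5, so K⁻¹ = [[-1, -1, 0], [1, 4/5, -2/5], [-3, -3, 1]].
Y = K⁻¹(Q + N) = [[-1, 2], [-3, -4], [1, 2]].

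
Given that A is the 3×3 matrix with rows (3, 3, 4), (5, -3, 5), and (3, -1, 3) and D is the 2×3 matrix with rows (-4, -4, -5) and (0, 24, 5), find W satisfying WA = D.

W = [[-1, 1, -2], [5, -3, 0]]

A is on the right of W, so right-multiply by A⁻¹: W = DA⁻¹.
A has determinant 4; A⁻¹ = [[-1, -13/4, 27/4], [0, -3/4, 5/4], [1, 3, -6]].
W = DA⁻¹ = [[-4, -4, -5], [0, 24, 5]] · [[-1, -13/4, 27/4], [0, -3/4, 5/4], [1, 3, -6]] = [[-1, 1, -2], [5, -3, 0]].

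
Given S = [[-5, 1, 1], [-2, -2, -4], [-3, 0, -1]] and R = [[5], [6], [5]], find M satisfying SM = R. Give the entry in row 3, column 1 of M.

S is on the left of M, so left-multiply by S⁻¹: M = S⁻¹R.
det S = -6, so S⁻¹ = [[-1/3, -1/6, 1/3], [-5/3, -4/3, 11/3], [1, 1/2, -2]].
M = S⁻¹R = [[-1/3, -1/6, 1/3], [-5/3, -4/3, 11/3], [1, 1/2, -2]] · [[5], [6], [5]] = [[-1], [2], [-2]].

-2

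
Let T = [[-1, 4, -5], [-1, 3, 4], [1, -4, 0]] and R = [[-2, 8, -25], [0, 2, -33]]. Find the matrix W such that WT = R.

W = [[5, 0, 3], [5, -2, 3]]

Since T sits to the right of W, W = RT⁻¹.
det T = -5, so T⁻¹ = [[-16/5, -4, -31/5], [-4/5, -1, -9/5], [-1/5, 0, -1/5]].
W = RT⁻¹ = [[-2, 8, -25], [0, 2, -33]] · [[-16/5, -4, -31/5], [-4/5, -1, -9/5], [-1/5, 0, -1/5]] = [[5, 0, 3], [5, -2, 3]].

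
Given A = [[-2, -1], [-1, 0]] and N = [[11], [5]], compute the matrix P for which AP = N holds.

P = [[-5], [-1]]

Left-multiplying both sides by A⁻¹ gives P = A⁻¹N.
A has determinant -1; A⁻¹ = [[0, -1], [-1, 2]].
P = A⁻¹N = [[0, -1], [-1, 2]] · [[11], [5]] = [[-5], [-1]].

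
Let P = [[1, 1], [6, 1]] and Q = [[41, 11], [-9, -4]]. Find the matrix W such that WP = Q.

W = [[5, 6], [-3, -1]]

Since P sits to the right of W, W = QP⁻¹.
P has determinant -5; P⁻¹ = [[-1/5, 1/5], [6/5, -1/5]].
W = QP⁻¹ = [[41, 11], [-9, -4]] · [[-1/5, 1/5], [6/5, -1/5]] = [[5, 6], [-3, -1]].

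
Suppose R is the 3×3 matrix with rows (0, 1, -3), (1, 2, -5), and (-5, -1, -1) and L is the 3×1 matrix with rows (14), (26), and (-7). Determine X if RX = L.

X = [[1], [5], [-3]]

R is on the left of X, so left-multiply by R⁻¹: X = R⁻¹L.
det R = -1, so R⁻¹ = [[7, -4, -1], [-26, 15, 3], [-9, 5, 1]].
X = R⁻¹L = [[7, -4, -1], [-26, 15, 3], [-9, 5, 1]] · [[14], [26], [-7]] = [[1], [5], [-3]].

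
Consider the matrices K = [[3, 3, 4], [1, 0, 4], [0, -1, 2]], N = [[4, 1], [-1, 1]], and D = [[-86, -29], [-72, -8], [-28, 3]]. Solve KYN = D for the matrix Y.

Y = [[4, -4], [-5, -2], [-5, 3]]

Isolating Y: multiply by K⁻¹ from the left and N⁻¹ from the right, so Y = K⁻¹DN⁻¹.
det K = 2, so K⁻¹ = [[2, -5, 6], [-1, 3, -4], [-1/2, 3/2, -3/2]].
det N = 5, so N⁻¹ = [[1/5, -1/5], [1/5, 4/5]].
K⁻¹D = [[20, 0], [-18, -7], [-23, -2]].
Y = (K⁻¹D)N⁻¹ = [[4, -4], [-5, -2], [-5, 3]].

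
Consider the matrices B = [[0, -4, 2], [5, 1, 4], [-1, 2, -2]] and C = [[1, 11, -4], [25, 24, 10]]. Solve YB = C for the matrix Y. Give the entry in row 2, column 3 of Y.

5

Right-multiplying both sides by B⁻¹ gives Y = CB⁻¹.
det B = -2, so B⁻¹ = [[5, 2, 9], [-3, -1, -5], [-11/2, -2, -10]].
Y = CB⁻¹ = [[1, 11, -4], [25, 24, 10]] · [[5, 2, 9], [-3, -1, -5], [-11/2, -2, -10]] = [[-6, -1, -6], [-2, 6, 5]].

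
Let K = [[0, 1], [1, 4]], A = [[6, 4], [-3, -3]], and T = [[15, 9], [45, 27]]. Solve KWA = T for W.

W = [[-3, -1], [3, 1]]

Isolating W: multiply by K⁻¹ from the left and A⁻¹ from the right, so W = K⁻¹TA⁻¹.
det K = -1; the adjugate gives K⁻¹ = [[-4, 1], [1, 0]].
A has determinant -6; A⁻¹ = [[1/2, 2/3], [-1/2, -1]].
K⁻¹T = [[-15, -9], [15, 9]].
W = (K⁻¹T)A⁻¹ = [[-3, -1], [3, 1]].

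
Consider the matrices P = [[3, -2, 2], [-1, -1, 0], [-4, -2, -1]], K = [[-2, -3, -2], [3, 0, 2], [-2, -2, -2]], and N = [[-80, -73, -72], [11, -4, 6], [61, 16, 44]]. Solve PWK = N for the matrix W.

W = [[5, -4, 1], [-5, -1, -3], [-4, 1, 1]]

W = P⁻¹NK⁻¹ (apply P⁻¹ on the left and K⁻¹ on the right).
P has determinant 1; P⁻¹ = [[1, -6, 2], [-1, 5, -2], [-2, 14, -5]].
det K = -2, so K⁻¹ = [[-2, 1, 3], [-1, 0, 1], [3, -1, -9/2]].
P⁻¹N = [[-24, -17, -20], [13, 21, 14], [9, 10, 8]].
W = (P⁻¹N)K⁻¹ = [[5, -4, 1], [-5, -1, -3], [-4, 1, 1]].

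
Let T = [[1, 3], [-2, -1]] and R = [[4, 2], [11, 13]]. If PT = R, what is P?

P = [[0, -2], [3, -4]]

T is on the right of P, so right-multiply by T⁻¹: P = RT⁻¹.
T has determinant 5; T⁻¹ = [[-1/5, -3/5], [2/5, 1/5]].
P = RT⁻¹ = [[4, 2], [11, 13]] · [[-1/5, -3/5], [2/5, 1/5]] = [[0, -2], [3, -4]].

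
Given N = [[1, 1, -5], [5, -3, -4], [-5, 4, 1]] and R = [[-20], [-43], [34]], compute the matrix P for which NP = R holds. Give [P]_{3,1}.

5

Left-multiplying both sides by N⁻¹ gives P = N⁻¹R.
N has determinant 3; N⁻¹ = [[13/3, -7, -19/3], [5, -8, -7], [5/3, -3, -8/3]].
P = N⁻¹R = [[13/3, -7, -19/3], [5, -8, -7], [5/3, -3, -8/3]] · [[-20], [-43], [34]] = [[-1], [6], [5]].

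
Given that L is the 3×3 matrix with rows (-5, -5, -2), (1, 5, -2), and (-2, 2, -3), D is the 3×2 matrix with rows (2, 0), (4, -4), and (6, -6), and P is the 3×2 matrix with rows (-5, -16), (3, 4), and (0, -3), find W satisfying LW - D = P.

W = [[-5, 1], [4, 1], [4, 3]]

LW = P + D = [[-3, -16], [7, 0], [6, -9]].
Since L multiplies W on the left, W = L⁻¹(P + D).
det L = -4, so L⁻¹ = [[11/4, 19/4, -5], [-7/4, -11/4, 3], [-3, -5, 5]].
W = L⁻¹(P + D) = [[-5, 1], [4, 1], [4, 3]].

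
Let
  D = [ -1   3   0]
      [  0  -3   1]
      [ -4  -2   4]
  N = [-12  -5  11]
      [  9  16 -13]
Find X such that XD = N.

Since D sits to the right of X, X = ND⁻¹.
D has determinant -2; D⁻¹ = [[5, 6, -3/2], [2, 2, -1/2], [6, 7, -3/2]].
X = ND⁻¹ = [[-12, -5, 11], [9, 16, -13]] · [[5, 6, -3/2], [2, 2, -1/2], [6, 7, -3/2]] = [[-4, -5, 4], [-1, -5, -2]].

X = [[-4, -5, 4], [-1, -5, -2]]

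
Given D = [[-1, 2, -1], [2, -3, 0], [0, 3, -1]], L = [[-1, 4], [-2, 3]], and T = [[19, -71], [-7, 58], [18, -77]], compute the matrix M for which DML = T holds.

M = [[2, 0], [-5, 2], [5, 5]]

Isolating M: multiply by D⁻¹ from the left and L⁻¹ from the right, so M = D⁻¹TL⁻¹.
det D = -5; the adjugate gives D⁻¹ = [[-3/5, 1/5, 3/5], [-2/5, -1/5, 2/5], [-6/5, -3/5, 1/5]].
L has determinant 5; L⁻¹ = [[3/5, -4/5], [2/5, -1/5]].
D⁻¹T = [[-2, 8], [1, -14], [-15, 35]].
M = (D⁻¹T)L⁻¹ = [[2, 0], [-5, 2], [5, 5]].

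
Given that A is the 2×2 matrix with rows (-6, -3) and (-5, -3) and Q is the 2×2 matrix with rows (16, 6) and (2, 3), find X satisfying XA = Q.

X = [[-6, 4], [3, -4]]

Right-multiplying both sides by A⁻¹ gives X = QA⁻¹.
det A = 3, so A⁻¹ = [[-1, 1], [5/3, -2]].
X = QA⁻¹ = [[16, 6], [2, 3]] · [[-1, 1], [5/3, -2]] = [[-6, 4], [3, -4]].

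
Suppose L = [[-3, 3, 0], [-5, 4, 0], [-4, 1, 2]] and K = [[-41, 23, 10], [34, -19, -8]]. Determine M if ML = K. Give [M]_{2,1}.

-1

L is on the right of M, so right-multiply by L⁻¹: M = KL⁻¹.
det L = 6; the adjugate gives L⁻¹ = [[4/3, -1, 0], [5/3, -1, 0], [11/6, -3/2, 1/2]].
M = KL⁻¹ = [[-41, 23, 10], [34, -19, -8]] · [[4/3, -1, 0], [5/3, -1, 0], [11/6, -3/2, 1/2]] = [[2, 3, 5], [-1, -3, -4]].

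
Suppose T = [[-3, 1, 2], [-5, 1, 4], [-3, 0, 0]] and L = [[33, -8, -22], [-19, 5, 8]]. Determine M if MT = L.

M = [[-5, -3, -1], [6, -1, 2]]

Right-multiplying both sides by T⁻¹ gives M = LT⁻¹.
det T = -6, so T⁻¹ = [[0, 0, -1/3], [2, -1, -1/3], [-1/2, 1/2, -1/3]].
M = LT⁻¹ = [[33, -8, -22], [-19, 5, 8]] · [[0, 0, -1/3], [2, -1, -1/3], [-1/2, 1/2, -1/3]] = [[-5, -3, -1], [6, -1, 2]].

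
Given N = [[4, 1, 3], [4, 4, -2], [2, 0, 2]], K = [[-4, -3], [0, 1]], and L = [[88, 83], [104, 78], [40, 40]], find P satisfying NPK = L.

P = [[-4, 1], [-3, 1], [-1, 4]]

P = N⁻¹LK⁻¹ (apply N⁻¹ on the left and K⁻¹ on the right).
det N = -4; the adjugate gives N⁻¹ = [[-2, 1/2, 7/2], [3, -1/2, -5], [2, -1/2, -3]].
det K = -4, so K⁻¹ = [[-1/4, -3/4], [0, 1]].
N⁻¹L = [[16, 13], [12, 10], [4, 7]].
P = (N⁻¹L)K⁻¹ = [[-4, 1], [-3, 1], [-1, 4]].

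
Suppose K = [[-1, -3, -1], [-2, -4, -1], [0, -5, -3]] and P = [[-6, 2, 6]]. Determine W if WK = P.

K is on the right of W, so right-multiply by K⁻¹: W = PK⁻¹.
det K = 1, so K⁻¹ = [[7, -4, -1], [-6, 3, 1], [10, -5, -2]].
W = PK⁻¹ = [[-6, 2, 6]] · [[7, -4, -1], [-6, 3, 1], [10, -5, -2]] = [[6, 0, -4]].

W = [[6, 0, -4]]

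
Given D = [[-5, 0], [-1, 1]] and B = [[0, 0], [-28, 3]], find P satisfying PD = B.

Right-multiplying both sides by D⁻¹ gives P = BD⁻¹.
det D = -5, so D⁻¹ = [[-1/5, 0], [-1/5, 1]].
P = BD⁻¹ = [[0, 0], [-28, 3]] · [[-1/5, 0], [-1/5, 1]] = [[0, 0], [5, 3]].

P = [[0, 0], [5, 3]]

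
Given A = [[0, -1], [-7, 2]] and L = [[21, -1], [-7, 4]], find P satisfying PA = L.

P = [[-5, -3], [-2, 1]]

Since A sits to the right of P, P = LA⁻¹.
det A = -7; the adjugate gives A⁻¹ = [[-2/7, -1/7], [-1, 0]].
P = LA⁻¹ = [[21, -1], [-7, 4]] · [[-2/7, -1/7], [-1, 0]] = [[-5, -3], [-2, 1]].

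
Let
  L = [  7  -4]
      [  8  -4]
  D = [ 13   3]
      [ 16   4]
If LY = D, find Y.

L is on the left of Y, so left-multiply by L⁻¹: Y = L⁻¹D.
L has determinant 4; L⁻¹ = [[-1, 1], [-2, 7/4]].
Y = L⁻¹D = [[-1, 1], [-2, 7/4]] · [[13, 3], [16, 4]] = [[3, 1], [2, 1]].

Y = [[3, 1], [2, 1]]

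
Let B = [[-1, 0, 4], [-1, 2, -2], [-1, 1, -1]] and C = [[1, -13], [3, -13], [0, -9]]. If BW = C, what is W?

W = [[3, 5], [4, -6], [1, -2]]

Left-multiplying both sides by B⁻¹ gives W = B⁻¹C.
det B = 4, so B⁻¹ = [[0, 1, -2], [1/4, 5/4, -3/2], [1/4, 1/4, -1/2]].
W = B⁻¹C = [[0, 1, -2], [1/4, 5/4, -3/2], [1/4, 1/4, -1/2]] · [[1, -13], [3, -13], [0, -9]] = [[3, 5], [4, -6], [1, -2]].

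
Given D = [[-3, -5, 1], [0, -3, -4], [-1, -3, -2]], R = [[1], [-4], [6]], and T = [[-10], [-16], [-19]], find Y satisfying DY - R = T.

DY = T + R = [[-9], [-20], [-13]].
Left-multiplying both sides by D⁻¹ gives Y = D⁻¹(T + R).
det D = -5, so D⁻¹ = [[6/5, 13/5, -23/5], [-4/5, -7/5, 12/5], [3/5, 4/5, -9/5]].
Y = D⁻¹(T + R) = [[-3], [4], [2]].

Y = [[-3], [4], [2]]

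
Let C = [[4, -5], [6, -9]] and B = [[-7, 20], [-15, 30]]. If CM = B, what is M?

M = [[2, 5], [3, 0]]

Left-multiplying both sides by C⁻¹ gives M = C⁻¹B.
det C = -6, so C⁻¹ = [[3/2, -5/6], [1, -2/3]].
M = C⁻¹B = [[3/2, -5/6], [1, -2/3]] · [[-7, 20], [-15, 30]] = [[2, 5], [3, 0]].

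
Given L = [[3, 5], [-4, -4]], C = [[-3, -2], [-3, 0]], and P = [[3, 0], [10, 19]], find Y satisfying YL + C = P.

YL = P − C = [[6, 2], [13, 19]].
Right-multiplying both sides by L⁻¹ gives Y = (P − C)L⁻¹.
L has determinant 8; L⁻¹ = [[-1/2, -5/8], [1/2, 3/8]].
Y = (P − C)L⁻¹ = [[-2, -3], [3, -1]].

Y = [[-2, -3], [3, -1]]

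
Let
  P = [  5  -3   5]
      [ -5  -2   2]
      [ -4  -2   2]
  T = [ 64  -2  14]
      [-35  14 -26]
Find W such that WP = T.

Since P sits to the right of W, W = TP⁻¹.
det P = 4, so P⁻¹ = [[0, -1, 1], [1/2, 15/2, -35/4], [1/2, 11/2, -25/4]].
W = TP⁻¹ = [[64, -2, 14], [-35, 14, -26]] · [[0, -1, 1], [1/2, 15/2, -35/4], [1/2, 11/2, -25/4]] = [[6, -2, -6], [-6, -3, 5]].

W = [[6, -2, -6], [-6, -3, 5]]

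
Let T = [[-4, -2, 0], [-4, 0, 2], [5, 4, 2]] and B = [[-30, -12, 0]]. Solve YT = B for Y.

T is on the right of Y, so right-multiply by T⁻¹: Y = BT⁻¹.
T has determinant -4; T⁻¹ = [[2, -1, 1], [-9/2, 2, -2], [4, -3/2, 2]].
Y = BT⁻¹ = [[-30, -12, 0]] · [[2, -1, 1], [-9/2, 2, -2], [4, -3/2, 2]] = [[-6, 6, -6]].

Y = [[-6, 6, -6]]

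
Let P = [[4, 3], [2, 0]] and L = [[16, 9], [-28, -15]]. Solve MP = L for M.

M = [[3, 2], [-5, -4]]

P is on the right of M, so right-multiply by P⁻¹: M = LP⁻¹.
det P = -6, so P⁻¹ = [[0, 1/2], [1/3, -2/3]].
M = LP⁻¹ = [[16, 9], [-28, -15]] · [[0, 1/2], [1/3, -2/3]] = [[3, 2], [-5, -4]].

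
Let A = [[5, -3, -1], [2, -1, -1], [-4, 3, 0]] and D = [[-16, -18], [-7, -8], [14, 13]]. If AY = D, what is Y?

Left-multiplying both sides by A⁻¹ gives Y = A⁻¹D.
A has determinant 1; A⁻¹ = [[3, -3, 2], [4, -4, 3], [2, -3, 1]].
Y = A⁻¹D = [[3, -3, 2], [4, -4, 3], [2, -3, 1]] · [[-16, -18], [-7, -8], [14, 13]] = [[1, -4], [6, -1], [3, 1]].

Y = [[1, -4], [6, -1], [3, 1]]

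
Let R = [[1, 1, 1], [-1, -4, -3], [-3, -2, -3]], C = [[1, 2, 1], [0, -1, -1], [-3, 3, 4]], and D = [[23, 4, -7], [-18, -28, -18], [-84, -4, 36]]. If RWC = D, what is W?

Left-multiply by R⁻¹ and right-multiply by C⁻¹: W = R⁻¹DC⁻¹.
R has determinant 2; R⁻¹ = [[3, 1/2, 1/2], [3, 0, 1], [-5, -1/2, -3/2]].
det C = 2, so C⁻¹ = [[-1/2, -5/2, -1/2], [3/2, 7/2, 1/2], [-3/2, -9/2, -1/2]].
R⁻¹D = [[18, -4, -12], [-15, 8, 15], [20, 0, -10]].
W = (R⁻¹D)C⁻¹ = [[3, -5, -5], [-3, -2, 4], [5, -5, -5]].

W = [[3, -5, -5], [-3, -2, 4], [5, -5, -5]]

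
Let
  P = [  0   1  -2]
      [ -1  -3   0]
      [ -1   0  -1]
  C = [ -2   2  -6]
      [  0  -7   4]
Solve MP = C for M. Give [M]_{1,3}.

2

P is on the right of M, so right-multiply by P⁻¹: M = CP⁻¹.
P has determinant 5; P⁻¹ = [[3/5, 1/5, -6/5], [-1/5, -2/5, 2/5], [-3/5, -1/5, 1/5]].
M = CP⁻¹ = [[-2, 2, -6], [0, -7, 4]] · [[3/5, 1/5, -6/5], [-1/5, -2/5, 2/5], [-3/5, -1/5, 1/5]] = [[2, 0, 2], [-1, 2, -2]].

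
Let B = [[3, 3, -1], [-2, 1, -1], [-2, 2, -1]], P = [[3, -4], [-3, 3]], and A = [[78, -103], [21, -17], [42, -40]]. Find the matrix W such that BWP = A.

W = B⁻¹AP⁻¹ (apply B⁻¹ on the left and P⁻¹ on the right).
B has determinant 5; B⁻¹ = [[1/5, 1/5, -2/5], [0, -1, 1], [-2/5, -12/5, 9/5]].
det P = -3, so P⁻¹ = [[-1, -4/3], [-1, -1]].
B⁻¹A = [[3, -8], [21, -23], [-6, 10]].
W = (B⁻¹A)P⁻¹ = [[5, 4], [2, -5], [-4, -2]].

W = [[5, 4], [2, -5], [-4, -2]]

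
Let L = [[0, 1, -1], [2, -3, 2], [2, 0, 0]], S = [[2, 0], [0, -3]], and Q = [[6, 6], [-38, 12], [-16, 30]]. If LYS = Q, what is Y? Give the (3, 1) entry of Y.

Isolating Y: multiply by L⁻¹ from the left and S⁻¹ from the right, so Y = L⁻¹QS⁻¹.
det L = -2; the adjugate gives L⁻¹ = [[0, 0, 1/2], [-2, -1, 1], [-3, -1, 1]].
det S = -6; the adjugate gives S⁻¹ = [[1/2, 0], [0, -1/3]].
L⁻¹Q = [[-8, 15], [10, 6], [4, 0]].
Y = (L⁻¹Q)S⁻¹ = [[-4, -5], [5, -2], [2, 0]].

2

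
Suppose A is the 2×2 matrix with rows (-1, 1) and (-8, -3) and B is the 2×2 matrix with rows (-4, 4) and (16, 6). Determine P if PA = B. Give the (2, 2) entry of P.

-2

A is on the right of P, so right-multiply by A⁻¹: P = BA⁻¹.
A has determinant 11; A⁻¹ = [[-3/11, -1/11], [8/11, -1/11]].
P = BA⁻¹ = [[-4, 4], [16, 6]] · [[-3/11, -1/11], [8/11, -1/11]] = [[4, 0], [0, -2]].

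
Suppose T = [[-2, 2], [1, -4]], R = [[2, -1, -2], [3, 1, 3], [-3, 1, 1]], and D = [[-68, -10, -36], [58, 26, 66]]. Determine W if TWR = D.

Isolating W: multiply by T⁻¹ from the left and R⁻¹ from the right, so W = T⁻¹DR⁻¹.
det T = 6, so T⁻¹ = [[-2/3, -1/3], [-1/6, -1/3]].
det R = -4, so R⁻¹ = [[1/2, 1/4, 1/4], [3, 1, 3], [-3/2, -1/4, -5/4]].
T⁻¹D = [[26, -2, 2], [-8, -7, -16]].
W = (T⁻¹D)R⁻¹ = [[4, 4, -2], [-1, -5, -3]].

W = [[4, 4, -2], [-1, -5, -3]]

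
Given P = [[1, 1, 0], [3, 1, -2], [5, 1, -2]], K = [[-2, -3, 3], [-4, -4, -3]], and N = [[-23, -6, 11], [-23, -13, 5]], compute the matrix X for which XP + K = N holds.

X = [[1, 1, -5], [-5, -3, -1]]

XP = N − K = [[-21, -3, 8], [-19, -9, 8]].
P is on the right of X, so right-multiply by P⁻¹: X = (N − K)P⁻¹.
det P = -4, so P⁻¹ = [[0, -1/2, 1/2], [1, 1/2, -1/2], [1/2, -1, 1/2]].
X = (N − K)P⁻¹ = [[1, 1, -5], [-5, -3, -1]].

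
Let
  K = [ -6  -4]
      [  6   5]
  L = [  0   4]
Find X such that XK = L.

Right-multiplying both sides by K⁻¹ gives X = LK⁻¹.
K has determinant -6; K⁻¹ = [[-5/6, -2/3], [1, 1]].
X = LK⁻¹ = [[0, 4]] · [[-5/6, -2/3], [1, 1]] = [[4, 4]].

X = [[4, 4]]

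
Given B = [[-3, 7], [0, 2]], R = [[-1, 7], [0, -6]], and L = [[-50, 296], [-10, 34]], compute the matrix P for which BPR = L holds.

Isolating P: multiply by B⁻¹ from the left and R⁻¹ from the right, so P = B⁻¹LR⁻¹.
det B = -6, so B⁻¹ = [[-1/3, 7/6], [0, 1/2]].
det R = 6; the adjugate gives R⁻¹ = [[-1, -7/6], [0, -1/6]].
B⁻¹L = [[5, -59], [-5, 17]].
P = (B⁻¹L)R⁻¹ = [[-5, 4], [5, 3]].

P = [[-5, 4], [5, 3]]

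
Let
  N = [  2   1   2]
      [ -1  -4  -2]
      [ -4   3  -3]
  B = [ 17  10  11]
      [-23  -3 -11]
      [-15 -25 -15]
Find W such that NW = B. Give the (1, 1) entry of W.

3

Left-multiplying both sides by N⁻¹ gives W = N⁻¹B.
det N = 3; the adjugate gives N⁻¹ = [[6, 3, 2], [5/3, 2/3, 2/3], [-19/3, -10/3, -7/3]].
W = N⁻¹B = [[6, 3, 2], [5/3, 2/3, 2/3], [-19/3, -10/3, -7/3]] · [[17, 10, 11], [-23, -3, -11], [-15, -25, -15]] = [[3, 1, 3], [3, -2, 1], [4, 5, 2]].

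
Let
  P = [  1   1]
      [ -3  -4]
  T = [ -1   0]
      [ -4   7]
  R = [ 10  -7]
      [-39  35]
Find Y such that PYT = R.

Y = [[-5, 1], [-1, -2]]

Isolating Y: multiply by P⁻¹ from the left and T⁻¹ from the right, so Y = P⁻¹RT⁻¹.
det P = -1; the adjugate gives P⁻¹ = [[4, 1], [-3, -1]].
T has determinant -7; T⁻¹ = [[-1, 0], [-4/7, 1/7]].
P⁻¹R = [[1, 7], [9, -14]].
Y = (P⁻¹R)T⁻¹ = [[-5, 1], [-1, -2]].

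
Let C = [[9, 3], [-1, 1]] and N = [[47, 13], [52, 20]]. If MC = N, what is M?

M = [[5, -2], [6, 2]]

C is on the right of M, so right-multiply by C⁻¹: M = NC⁻¹.
det C = 12; the adjugate gives C⁻¹ = [[1/12, -1/4], [1/12, 3/4]].
M = NC⁻¹ = [[47, 13], [52, 20]] · [[1/12, -1/4], [1/12, 3/4]] = [[5, -2], [6, 2]].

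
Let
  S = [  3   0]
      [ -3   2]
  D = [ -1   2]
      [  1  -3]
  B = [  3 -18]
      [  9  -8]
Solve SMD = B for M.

M = [[3, 4], [-5, 1]]

M = S⁻¹BD⁻¹ (apply S⁻¹ on the left and D⁻¹ on the right).
det S = 6, so S⁻¹ = [[1/3, 0], [1/2, 1/2]].
det D = 1, so D⁻¹ = [[-3, -2], [-1, -1]].
S⁻¹B = [[1, -6], [6, -13]].
M = (S⁻¹B)D⁻¹ = [[3, 4], [-5, 1]].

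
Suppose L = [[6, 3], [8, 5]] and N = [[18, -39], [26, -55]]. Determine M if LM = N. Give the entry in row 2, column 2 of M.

-3

Since L multiplies M on the left, M = L⁻¹N.
L has determinant 6; L⁻¹ = [[5/6, -1/2], [-4/3, 1]].
M = L⁻¹N = [[5/6, -1/2], [-4/3, 1]] · [[18, -39], [26, -55]] = [[2, -5], [2, -3]].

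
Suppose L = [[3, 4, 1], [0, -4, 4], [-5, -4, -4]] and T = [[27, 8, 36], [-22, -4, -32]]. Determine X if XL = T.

X = [[4, 5, -3], [-4, -5, 2]]

Since L sits to the right of X, X = TL⁻¹.
L has determinant -4; L⁻¹ = [[-8, -3, -5], [5, 7/4, 3], [5, 2, 3]].
X = TL⁻¹ = [[27, 8, 36], [-22, -4, -32]] · [[-8, -3, -5], [5, 7/4, 3], [5, 2, 3]] = [[4, 5, -3], [-4, -5, 2]].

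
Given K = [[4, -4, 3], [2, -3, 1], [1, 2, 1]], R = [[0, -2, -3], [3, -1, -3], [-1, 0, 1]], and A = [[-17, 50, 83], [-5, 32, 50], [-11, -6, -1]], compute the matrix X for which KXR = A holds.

X = K⁻¹AR⁻¹ (apply K⁻¹ on the left and R⁻¹ on the right).
K has determinant 5; K⁻¹ = [[-1, 2, 1], [-1/5, 1/5, 2/5], [7/5, -12/5, -4/5]].
det R = 3; the adjugate gives R⁻¹ = [[-1/3, 2/3, 1], [0, -1, -3], [-1/3, 2/3, 2]].
K⁻¹A = [[-4, 8, 16], [-2, -6, -7], [-3, -2, -3]].
X = (K⁻¹A)R⁻¹ = [[-4, 0, 4], [3, 0, 2], [2, -2, -3]].

X = [[-4, 0, 4], [3, 0, 2], [2, -2, -3]]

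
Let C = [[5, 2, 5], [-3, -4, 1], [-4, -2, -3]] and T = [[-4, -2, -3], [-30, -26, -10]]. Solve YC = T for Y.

Y = [[0, 0, 1], [-3, 5, 0]]

Right-multiplying both sides by C⁻¹ gives Y = TC⁻¹.
det C = -6, so C⁻¹ = [[-7/3, 2/3, -11/3], [13/6, -5/6, 10/3], [5/3, -1/3, 7/3]].
Y = TC⁻¹ = [[-4, -2, -3], [-30, -26, -10]] · [[-7/3, 2/3, -11/3], [13/6, -5/6, 10/3], [5/3, -1/3, 7/3]] = [[0, 0, 1], [-3, 5, 0]].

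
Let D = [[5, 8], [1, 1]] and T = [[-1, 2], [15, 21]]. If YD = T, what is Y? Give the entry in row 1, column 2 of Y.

D is on the right of Y, so right-multiply by D⁻¹: Y = TD⁻¹.
det D = -3, so D⁻¹ = [[-1/3, 8/3], [1/3, -5/3]].
Y = TD⁻¹ = [[-1, 2], [15, 21]] · [[-1/3, 8/3], [1/3, -5/3]] = [[1, -6], [2, 5]].

-6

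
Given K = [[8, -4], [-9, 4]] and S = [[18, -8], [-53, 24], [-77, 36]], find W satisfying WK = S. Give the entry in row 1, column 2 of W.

Since K sits to the right of W, W = SK⁻¹.
det K = -4, so K⁻¹ = [[-1, -1], [-9/4, -2]].
W = SK⁻¹ = [[18, -8], [-53, 24], [-77, 36]] · [[-1, -1], [-9/4, -2]] = [[0, -2], [-1, 5], [-4, 5]].

-2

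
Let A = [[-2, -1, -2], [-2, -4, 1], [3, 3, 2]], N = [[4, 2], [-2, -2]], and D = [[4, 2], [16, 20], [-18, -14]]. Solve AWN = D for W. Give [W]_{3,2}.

Isolating W: multiply by A⁻¹ from the left and N⁻¹ from the right, so W = A⁻¹DN⁻¹.
det A = 3; the adjugate gives A⁻¹ = [[-11/3, -4/3, -3], [7/3, 2/3, 2], [2, 1, 2]].
N has determinant -4; N⁻¹ = [[1/2, 1/2], [-1/2, -1]].
A⁻¹D = [[18, 8], [-16, -10], [-12, -4]].
W = (A⁻¹D)N⁻¹ = [[5, 1], [-3, 2], [-4, -2]].

-2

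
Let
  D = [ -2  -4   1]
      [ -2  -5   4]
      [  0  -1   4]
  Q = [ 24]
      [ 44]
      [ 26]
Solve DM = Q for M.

Left-multiplying both sides by D⁻¹ gives M = D⁻¹Q.
det D = 2; the adjugate gives D⁻¹ = [[-8, 15/2, -11/2], [4, -4, 3], [1, -1, 1]].
M = D⁻¹Q = [[-8, 15/2, -11/2], [4, -4, 3], [1, -1, 1]] · [[24], [44], [26]] = [[-5], [-2], [6]].

M = [[-5], [-2], [6]]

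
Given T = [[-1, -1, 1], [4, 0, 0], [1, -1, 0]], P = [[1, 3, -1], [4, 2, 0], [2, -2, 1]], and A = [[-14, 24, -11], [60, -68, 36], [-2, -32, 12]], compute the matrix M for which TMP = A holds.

M = [[-5, 3, 4], [5, 2, 2], [4, 4, -1]]

Isolating M: multiply by T⁻¹ from the left and P⁻¹ from the right, so M = T⁻¹AP⁻¹.
T has determinant -4; T⁻¹ = [[0, 1/4, 0], [0, 1/4, -1], [1, 1/2, -1]].
det P = 2, so P⁻¹ = [[1, -1/2, 1], [-2, 3/2, -2], [-6, 4, -5]].
T⁻¹A = [[15, -17, 9], [17, 15, -3], [18, 22, -5]].
M = (T⁻¹A)P⁻¹ = [[-5, 3, 4], [5, 2, 2], [4, 4, -1]].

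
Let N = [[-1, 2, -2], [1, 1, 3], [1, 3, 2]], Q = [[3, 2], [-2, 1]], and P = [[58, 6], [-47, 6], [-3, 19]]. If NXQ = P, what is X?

Isolating X: multiply by N⁻¹ from the left and Q⁻¹ from the right, so X = N⁻¹PQ⁻¹.
det N = 5; the adjugate gives N⁻¹ = [[-7/5, -2, 8/5], [1/5, 0, 1/5], [2/5, 1, -3/5]].
det Q = 7; the adjugate gives Q⁻¹ = [[1/7, -2/7], [2/7, 3/7]].
N⁻¹P = [[8, 10], [11, 5], [-22, -3]].
X = (N⁻¹P)Q⁻¹ = [[4, 2], [3, -1], [-4, 5]].

X = [[4, 2], [3, -1], [-4, 5]]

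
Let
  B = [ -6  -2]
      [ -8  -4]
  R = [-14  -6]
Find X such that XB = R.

Right-multiplying both sides by B⁻¹ gives X = RB⁻¹.
det B = 8, so B⁻¹ = [[-1/2, 1/4], [1, -3/4]].
X = RB⁻¹ = [[-14, -6]] · [[-1/2, 1/4], [1, -3/4]] = [[1, 1]].

X = [[1, 1]]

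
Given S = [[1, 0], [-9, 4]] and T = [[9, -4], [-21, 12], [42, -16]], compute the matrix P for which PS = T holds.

P = [[0, -1], [6, 3], [6, -4]]

S is on the right of P, so right-multiply by S⁻¹: P = TS⁻¹.
det S = 4; the adjugate gives S⁻¹ = [[1, 0], [9/4, 1/4]].
P = TS⁻¹ = [[9, -4], [-21, 12], [42, -16]] · [[1, 0], [9/4, 1/4]] = [[0, -1], [6, 3], [6, -4]].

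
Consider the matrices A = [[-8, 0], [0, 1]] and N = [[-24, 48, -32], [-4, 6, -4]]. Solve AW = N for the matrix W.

Left-multiplying both sides by A⁻¹ gives W = A⁻¹N.
A has determinant -8; A⁻¹ = [[-1/8, 0], [0, 1]].
W = A⁻¹N = [[-1/8, 0], [0, 1]] · [[-24, 48, -32], [-4, 6, -4]] = [[3, -6, 4], [-4, 6, -4]].

W = [[3, -6, 4], [-4, 6, -4]]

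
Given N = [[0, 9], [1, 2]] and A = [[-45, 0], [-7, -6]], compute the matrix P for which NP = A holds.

N is on the left of P, so left-multiply by N⁻¹: P = N⁻¹A.
N has determinant -9; N⁻¹ = [[-2/9, 1], [1/9, 0]].
P = N⁻¹A = [[-2/9, 1], [1/9, 0]] · [[-45, 0], [-7, -6]] = [[3, -6], [-5, 0]].

P = [[3, -6], [-5, 0]]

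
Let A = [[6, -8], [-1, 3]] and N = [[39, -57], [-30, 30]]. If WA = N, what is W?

W = [[6, -3], [-6, -6]]

A is on the right of W, so right-multiply by A⁻¹: W = NA⁻¹.
A has determinant 10; A⁻¹ = [[3/10, 4/5], [1/10, 3/5]].
W = NA⁻¹ = [[39, -57], [-30, 30]] · [[3/10, 4/5], [1/10, 3/5]] = [[6, -3], [-6, -6]].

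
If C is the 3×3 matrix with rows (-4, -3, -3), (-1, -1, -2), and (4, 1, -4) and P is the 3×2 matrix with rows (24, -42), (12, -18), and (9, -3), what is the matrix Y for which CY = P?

C is on the left of Y, so left-multiply by C⁻¹: Y = C⁻¹P.
C has determinant 3; C⁻¹ = [[2, -5, 1], [-4, 28/3, -5/3], [1, -8/3, 1/3]].
Y = C⁻¹P = [[2, -5, 1], [-4, 28/3, -5/3], [1, -8/3, 1/3]] · [[24, -42], [12, -18], [9, -3]] = [[-3, 3], [1, 5], [-5, 5]].

Y = [[-3, 3], [1, 5], [-5, 5]]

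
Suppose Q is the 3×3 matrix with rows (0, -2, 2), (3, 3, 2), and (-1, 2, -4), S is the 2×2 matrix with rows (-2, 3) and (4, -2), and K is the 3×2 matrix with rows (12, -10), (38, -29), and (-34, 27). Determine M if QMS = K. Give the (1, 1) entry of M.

Left-multiply by Q⁻¹ and right-multiply by S⁻¹: M = Q⁻¹KS⁻¹.
Q has determinant -2; Q⁻¹ = [[8, 2, 5], [-5, -1, -3], [-9/2, -1, -3]].
det S = -8; the adjugate gives S⁻¹ = [[1/4, 3/8], [1/2, 1/4]].
Q⁻¹K = [[2, -3], [4, -2], [10, -7]].
M = (Q⁻¹K)S⁻¹ = [[-1, 0], [0, 1], [-1, 2]].

-1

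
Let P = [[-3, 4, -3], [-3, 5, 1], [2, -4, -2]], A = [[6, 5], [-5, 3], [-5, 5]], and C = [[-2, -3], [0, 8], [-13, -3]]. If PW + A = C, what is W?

PW = C − A = [[-8, -8], [5, 5], [-8, -8]].
P is on the left of W, so left-multiply by P⁻¹: W = P⁻¹(C − A).
P has determinant -4; P⁻¹ = [[3/2, -5, -19/4], [1, -3, -3], [-1/2, 1, 3/4]].
W = P⁻¹(C − A) = [[1, 1], [1, 1], [3, 3]].

W = [[1, 1], [1, 1], [3, 3]]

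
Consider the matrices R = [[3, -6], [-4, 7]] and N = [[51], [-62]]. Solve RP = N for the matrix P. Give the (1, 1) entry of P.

Since R multiplies P on the left, P = R⁻¹N.
det R = -3, so R⁻¹ = [[-7/3, -2], [-4/3, -1]].
P = R⁻¹N = [[-7/3, -2], [-4/3, -1]] · [[51], [-62]] = [[5], [-6]].

5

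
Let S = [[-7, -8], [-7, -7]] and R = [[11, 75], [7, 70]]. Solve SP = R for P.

Left-multiplying both sides by S⁻¹ gives P = S⁻¹R.
det S = -7, so S⁻¹ = [[1, -8/7], [-1, 1]].
P = S⁻¹R = [[1, -8/7], [-1, 1]] · [[11, 75], [7, 70]] = [[3, -5], [-4, -5]].

P = [[3, -5], [-4, -5]]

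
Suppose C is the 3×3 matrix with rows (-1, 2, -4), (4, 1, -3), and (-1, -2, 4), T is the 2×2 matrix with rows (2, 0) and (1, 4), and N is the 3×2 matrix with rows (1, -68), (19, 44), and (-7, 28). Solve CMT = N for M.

Isolating M: multiply by C⁻¹ from the left and T⁻¹ from the right, so M = C⁻¹NT⁻¹.
det C = 4, so C⁻¹ = [[-1/2, 0, -1/2], [-13/4, -2, -19/4], [-7/4, -1, -9/4]].
T has determinant 8; T⁻¹ = [[1/2, 0], [-1/8, 1/4]].
C⁻¹N = [[3, 20], [-8, 0], [-5, 12]].
M = (C⁻¹N)T⁻¹ = [[-1, 5], [-4, 0], [-4, 3]].

M = [[-1, 5], [-4, 0], [-4, 3]]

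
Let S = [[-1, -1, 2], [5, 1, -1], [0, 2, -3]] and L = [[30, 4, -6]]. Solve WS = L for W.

W = [[-5, 5, -3]]

S is on the right of W, so right-multiply by S⁻¹: W = LS⁻¹.
det S = 6, so S⁻¹ = [[-1/6, 1/6, -1/6], [5/2, 1/2, 3/2], [5/3, 1/3, 2/3]].
W = LS⁻¹ = [[30, 4, -6]] · [[-1/6, 1/6, -1/6], [5/2, 1/2, 3/2], [5/3, 1/3, 2/3]] = [[-5, 5, -3]].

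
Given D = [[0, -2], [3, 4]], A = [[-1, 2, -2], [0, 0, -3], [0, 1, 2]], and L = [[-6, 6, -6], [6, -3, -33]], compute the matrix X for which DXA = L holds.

X = D⁻¹LA⁻¹ (apply D⁻¹ on the left and A⁻¹ on the right).
det D = 6, so D⁻¹ = [[2/3, 1/3], [-1/2, 0]].
A has determinant -3; A⁻¹ = [[-1, 2, 2], [0, 2/3, 1], [0, -1/3, 0]].
D⁻¹L = [[-2, 3, -15], [3, -3, 3]].
X = (D⁻¹L)A⁻¹ = [[2, 3, -1], [-3, 3, 3]].

X = [[2, 3, -1], [-3, 3, 3]]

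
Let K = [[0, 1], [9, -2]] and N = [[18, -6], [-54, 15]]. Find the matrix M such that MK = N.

K is on the right of M, so right-multiply by K⁻¹: M = NK⁻¹.
det K = -9, so K⁻¹ = [[2/9, 1/9], [1, 0]].
M = NK⁻¹ = [[18, -6], [-54, 15]] · [[2/9, 1/9], [1, 0]] = [[-2, 2], [3, -6]].

M = [[-2, 2], [3, -6]]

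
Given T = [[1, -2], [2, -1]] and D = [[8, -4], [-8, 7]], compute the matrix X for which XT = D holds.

T is on the right of X, so right-multiply by T⁻¹: X = DT⁻¹.
det T = 3; the adjugate gives T⁻¹ = [[-1/3, 2/3], [-2/3, 1/3]].
X = DT⁻¹ = [[8, -4], [-8, 7]] · [[-1/3, 2/3], [-2/3, 1/3]] = [[0, 4], [-2, -3]].

X = [[0, 4], [-2, -3]]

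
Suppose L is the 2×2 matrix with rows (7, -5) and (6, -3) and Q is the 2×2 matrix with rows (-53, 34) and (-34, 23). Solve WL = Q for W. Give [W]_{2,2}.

Since L sits to the right of W, W = QL⁻¹.
L has determinant 9; L⁻¹ = [[-1/3, 5/9], [-2/3, 7/9]].
W = QL⁻¹ = [[-53, 34], [-34, 23]] · [[-1/3, 5/9], [-2/3, 7/9]] = [[-5, -3], [-4, -1]].

-1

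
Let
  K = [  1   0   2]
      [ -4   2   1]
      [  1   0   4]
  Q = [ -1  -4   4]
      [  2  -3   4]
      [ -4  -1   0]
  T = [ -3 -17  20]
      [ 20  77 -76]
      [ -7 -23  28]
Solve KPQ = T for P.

P = K⁻¹TQ⁻¹ (apply K⁻¹ on the left and Q⁻¹ on the right).
det K = 4; the adjugate gives K⁻¹ = [[2, 0, -1], [17/4, 1/2, -9/4], [-1/2, 0, 1/2]].
det Q = 4, so Q⁻¹ = [[1, -1, -1], [-4, 4, 3], [-7/2, 15/4, 11/4]].
K⁻¹T = [[1, -11, 12], [13, 18, -16], [-2, -3, 4]].
P = (K⁻¹T)Q⁻¹ = [[3, 0, -1], [-3, -1, -3], [-4, 5, 4]].

P = [[3, 0, -1], [-3, -1, -3], [-4, 5, 4]]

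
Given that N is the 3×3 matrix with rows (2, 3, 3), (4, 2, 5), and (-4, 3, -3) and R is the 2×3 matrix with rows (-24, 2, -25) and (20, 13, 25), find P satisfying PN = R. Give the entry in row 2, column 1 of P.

N is on the right of P, so right-multiply by N⁻¹: P = RN⁻¹.
N has determinant -6; N⁻¹ = [[7/2, -3, -3/2], [4/3, -1, -1/3], [-10/3, 3, 4/3]].
P = RN⁻¹ = [[-24, 2, -25], [20, 13, 25]] · [[7/2, -3, -3/2], [4/3, -1, -1/3], [-10/3, 3, 4/3]] = [[2, -5, 2], [4, 2, -1]].

4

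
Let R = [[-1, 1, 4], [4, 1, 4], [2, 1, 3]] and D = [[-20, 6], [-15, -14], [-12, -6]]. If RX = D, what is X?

X = [[1, -4], [1, 2], [-5, 0]]

Left-multiplying both sides by R⁻¹ gives X = R⁻¹D.
R has determinant 5; R⁻¹ = [[-1/5, 1/5, 0], [-4/5, -11/5, 4], [2/5, 3/5, -1]].
X = R⁻¹D = [[-1/5, 1/5, 0], [-4/5, -11/5, 4], [2/5, 3/5, -1]] · [[-20, 6], [-15, -14], [-12, -6]] = [[1, -4], [1, 2], [-5, 0]].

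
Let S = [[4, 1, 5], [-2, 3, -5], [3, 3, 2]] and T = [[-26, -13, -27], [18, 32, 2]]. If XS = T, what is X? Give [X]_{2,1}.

S is on the right of X, so right-multiply by S⁻¹: X = TS⁻¹.
S has determinant -2; S⁻¹ = [[-21/2, -13/2, 10], [11/2, 7/2, -5], [15/2, 9/2, -7]].
X = TS⁻¹ = [[-26, -13, -27], [18, 32, 2]] · [[-21/2, -13/2, 10], [11/2, 7/2, -5], [15/2, 9/2, -7]] = [[-1, 2, -6], [2, 4, 6]].

2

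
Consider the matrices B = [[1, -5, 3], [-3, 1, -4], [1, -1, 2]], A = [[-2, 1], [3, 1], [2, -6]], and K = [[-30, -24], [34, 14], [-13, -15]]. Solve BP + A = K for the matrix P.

P = [[-3, 2], [2, 3], [-5, -4]]

BP = K − A = [[-28, -25], [31, 13], [-15, -9]].
B is on the left of P, so left-multiply by B⁻¹: P = B⁻¹(K − A).
det B = -6; the adjugate gives B⁻¹ = [[1/3, -7/6, -17/6], [-1/3, 1/6, 5/6], [-1/3, 2/3, 7/3]].
P = B⁻¹(K − A) = [[-3, 2], [2, 3], [-5, -4]].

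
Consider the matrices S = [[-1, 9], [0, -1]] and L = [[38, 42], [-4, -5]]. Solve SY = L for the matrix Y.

S is on the left of Y, so left-multiply by S⁻¹: Y = S⁻¹L.
det S = 1; the adjugate gives S⁻¹ = [[-1, -9], [0, -1]].
Y = S⁻¹L = [[-1, -9], [0, -1]] · [[38, 42], [-4, -5]] = [[-2, 3], [4, 5]].

Y = [[-2, 3], [4, 5]]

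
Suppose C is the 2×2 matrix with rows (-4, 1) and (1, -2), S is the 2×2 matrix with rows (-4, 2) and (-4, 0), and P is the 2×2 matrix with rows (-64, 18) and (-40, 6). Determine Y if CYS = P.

Y = [[-3, -3], [-3, -5]]

Isolating Y: multiply by C⁻¹ from the left and S⁻¹ from the right, so Y = C⁻¹PS⁻¹.
C has determinant 7; C⁻¹ = [[-2/7, -1/7], [-1/7, -4/7]].
S has determinant 8; S⁻¹ = [[0, -1/4], [1/2, -1/2]].
C⁻¹P = [[24, -6], [32, -6]].
Y = (C⁻¹P)S⁻¹ = [[-3, -3], [-3, -5]].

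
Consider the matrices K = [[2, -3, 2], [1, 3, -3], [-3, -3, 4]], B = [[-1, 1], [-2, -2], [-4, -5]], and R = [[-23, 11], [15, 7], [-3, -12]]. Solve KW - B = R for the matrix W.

W = [[-5, 5], [2, -2], [-4, -2]]

KW = R + B = [[-24, 12], [13, 5], [-7, -17]].
Since K multiplies W on the left, W = K⁻¹(R + B).
K has determinant 3; K⁻¹ = [[1, 2, 1], [5/3, 14/3, 8/3], [2, 5, 3]].
W = K⁻¹(R + B) = [[-5, 5], [2, -2], [-4, -2]].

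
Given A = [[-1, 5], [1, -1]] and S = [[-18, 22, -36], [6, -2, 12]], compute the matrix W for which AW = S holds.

W = [[3, 3, 6], [-3, 5, -6]]

A is on the left of W, so left-multiply by A⁻¹: W = A⁻¹S.
det A = -4; the adjugate gives A⁻¹ = [[1/4, 5/4], [1/4, 1/4]].
W = A⁻¹S = [[1/4, 5/4], [1/4, 1/4]] · [[-18, 22, -36], [6, -2, 12]] = [[3, 3, 6], [-3, 5, -6]].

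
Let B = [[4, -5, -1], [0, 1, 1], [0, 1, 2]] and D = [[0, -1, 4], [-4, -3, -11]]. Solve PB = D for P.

Since B sits to the right of P, P = DB⁻¹.
det B = 4, so B⁻¹ = [[1/4, 9/4, -1], [0, 2, -1], [0, -1, 1]].
P = DB⁻¹ = [[0, -1, 4], [-4, -3, -11]] · [[1/4, 9/4, -1], [0, 2, -1], [0, -1, 1]] = [[0, -6, 5], [-1, -4, -4]].

P = [[0, -6, 5], [-1, -4, -4]]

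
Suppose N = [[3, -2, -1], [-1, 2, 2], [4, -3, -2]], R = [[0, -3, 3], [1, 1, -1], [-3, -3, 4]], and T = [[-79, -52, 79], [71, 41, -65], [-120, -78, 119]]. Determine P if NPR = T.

P = [[0, 1, 4], [4, 1, -5], [1, -1, -5]]

Left-multiply by N⁻¹ and right-multiply by R⁻¹: P = N⁻¹TR⁻¹.
N has determinant -1; N⁻¹ = [[-2, 1, 2], [-6, 2, 5], [5, -1, -4]].
R has determinant 3; R⁻¹ = [[1/3, 1, 0], [-1/3, 3, 1], [0, 3, 1]].
N⁻¹T = [[-11, -11, 15], [16, 4, -9], [14, 11, -16]].
P = (N⁻¹T)R⁻¹ = [[0, 1, 4], [4, 1, -5], [1, -1, -5]].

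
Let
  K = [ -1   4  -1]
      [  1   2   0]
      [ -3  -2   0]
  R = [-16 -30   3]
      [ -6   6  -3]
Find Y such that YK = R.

Y = [[-3, -4, 5], [3, -3, 0]]

Right-multiplying both sides by K⁻¹ gives Y = RK⁻¹.
det K = -4; the adjugate gives K⁻¹ = [[0, -1/2, -1/2], [0, 3/4, 1/4], [-1, 7/2, 3/2]].
Y = RK⁻¹ = [[-16, -30, 3], [-6, 6, -3]] · [[0, -1/2, -1/2], [0, 3/4, 1/4], [-1, 7/2, 3/2]] = [[-3, -4, 5], [3, -3, 0]].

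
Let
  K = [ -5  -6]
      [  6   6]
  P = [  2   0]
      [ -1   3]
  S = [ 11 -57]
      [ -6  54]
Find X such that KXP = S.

X = [[2, -1], [-1, 4]]

X = K⁻¹SP⁻¹ (apply K⁻¹ on the left and P⁻¹ on the right).
det K = 6, so K⁻¹ = [[1, 1], [-1, -5/6]].
det P = 6; the adjugate gives P⁻¹ = [[1/2, 0], [1/6, 1/3]].
K⁻¹S = [[5, -3], [-6, 12]].
X = (K⁻¹S)P⁻¹ = [[2, -1], [-1, 4]].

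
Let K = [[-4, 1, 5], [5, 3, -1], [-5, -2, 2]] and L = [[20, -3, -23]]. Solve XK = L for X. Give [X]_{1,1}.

K is on the right of X, so right-multiply by K⁻¹: X = LK⁻¹.
det K = 4, so K⁻¹ = [[1, -3, -4], [-5/4, 17/4, 21/4], [5/4, -13/4, -17/4]].
X = LK⁻¹ = [[20, -3, -23]] · [[1, -3, -4], [-5/4, 17/4, 21/4], [5/4, -13/4, -17/4]] = [[-5, 2, 2]].

-5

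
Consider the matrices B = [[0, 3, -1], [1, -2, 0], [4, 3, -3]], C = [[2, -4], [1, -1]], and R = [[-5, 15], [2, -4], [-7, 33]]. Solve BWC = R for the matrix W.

W = [[-1, 4], [-1, 2], [2, 1]]

Isolating W: multiply by B⁻¹ from the left and C⁻¹ from the right, so W = B⁻¹RC⁻¹.
det B = -2, so B⁻¹ = [[-3, -3, 1], [-3/2, -2, 1/2], [-11/2, -6, 3/2]].
det C = 2; the adjugate gives C⁻¹ = [[-1/2, 2], [-1/2, 1]].
B⁻¹R = [[2, 0], [0, 2], [5, -9]].
W = (B⁻¹R)C⁻¹ = [[-1, 4], [-1, 2], [2, 1]].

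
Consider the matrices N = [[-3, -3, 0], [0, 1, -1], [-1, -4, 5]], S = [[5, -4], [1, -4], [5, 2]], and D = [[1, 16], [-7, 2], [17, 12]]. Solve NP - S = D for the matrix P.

P = [[3, -4], [-5, 0], [1, 2]]

NP = D + S = [[6, 12], [-6, -2], [22, 14]].
Since N multiplies P on the left, P = N⁻¹(D + S).
det N = -6; the adjugate gives N⁻¹ = [[-1/6, -5/2, -1/2], [-1/6, 5/2, 1/2], [-1/6, 3/2, 1/2]].
P = N⁻¹(D + S) = [[3, -4], [-5, 0], [1, 2]].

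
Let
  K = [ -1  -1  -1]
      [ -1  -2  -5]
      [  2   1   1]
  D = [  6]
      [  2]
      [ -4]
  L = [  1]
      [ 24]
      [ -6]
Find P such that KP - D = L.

P = [[-3], [1], [-5]]

KP = L + D = [[7], [26], [-10]].
K is on the left of P, so left-multiply by K⁻¹: P = K⁻¹(L + D).
det K = 3; the adjugate gives K⁻¹ = [[1, 0, 1], [-3, 1/3, -4/3], [1, -1/3, 1/3]].
P = K⁻¹(L + D) = [[-3], [1], [-5]].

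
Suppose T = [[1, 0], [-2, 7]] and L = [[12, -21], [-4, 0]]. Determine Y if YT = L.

Since T sits to the right of Y, Y = LT⁻¹.
T has determinant 7; T⁻¹ = [[1, 0], [2/7, 1/7]].
Y = LT⁻¹ = [[12, -21], [-4, 0]] · [[1, 0], [2/7, 1/7]] = [[6, -3], [-4, 0]].

Y = [[6, -3], [-4, 0]]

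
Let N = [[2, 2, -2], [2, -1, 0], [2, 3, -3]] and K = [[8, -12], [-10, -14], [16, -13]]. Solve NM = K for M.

M = [[-4, -5], [2, 4], [-6, 5]]

Since N multiplies M on the left, M = N⁻¹K.
N has determinant 2; N⁻¹ = [[3/2, 0, -1], [3, -1, -2], [4, -1, -3]].
M = N⁻¹K = [[3/2, 0, -1], [3, -1, -2], [4, -1, -3]] · [[8, -12], [-10, -14], [16, -13]] = [[-4, -5], [2, 4], [-6, 5]].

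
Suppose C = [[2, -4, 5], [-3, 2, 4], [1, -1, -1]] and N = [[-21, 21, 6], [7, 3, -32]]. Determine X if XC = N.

X = [[-3, 6, 3], [-3, -4, 1]]

Right-multiplying both sides by C⁻¹ gives X = NC⁻¹.
det C = 5; the adjugate gives C⁻¹ = [[2/5, -9/5, -26/5], [1/5, -7/5, -23/5], [1/5, -2/5, -8/5]].
X = NC⁻¹ = [[-21, 21, 6], [7, 3, -32]] · [[2/5, -9/5, -26/5], [1/5, -7/5, -23/5], [1/5, -2/5, -8/5]] = [[-3, 6, 3], [-3, -4, 1]].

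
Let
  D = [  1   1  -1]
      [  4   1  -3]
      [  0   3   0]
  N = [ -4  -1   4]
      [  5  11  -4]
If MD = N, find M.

M = [[-4, 0, 1], [1, 1, 3]]

Since D sits to the right of M, M = ND⁻¹.
det D = -3; the adjugate gives D⁻¹ = [[-3, 1, 2/3], [0, 0, 1/3], [-4, 1, 1]].
M = ND⁻¹ = [[-4, -1, 4], [5, 11, -4]] · [[-3, 1, 2/3], [0, 0, 1/3], [-4, 1, 1]] = [[-4, 0, 1], [1, 1, 3]].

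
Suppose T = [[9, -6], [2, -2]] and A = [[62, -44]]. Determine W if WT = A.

W = [[6, 4]]

Since T sits to the right of W, W = AT⁻¹.
det T = -6; the adjugate gives T⁻¹ = [[1/3, -1], [1/3, -3/2]].
W = AT⁻¹ = [[62, -44]] · [[1/3, -1], [1/3, -3/2]] = [[6, 4]].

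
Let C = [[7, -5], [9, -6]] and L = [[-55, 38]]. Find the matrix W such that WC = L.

W = [[-4, -3]]

Right-multiplying both sides by C⁻¹ gives W = LC⁻¹.
det C = 3; the adjugate gives C⁻¹ = [[-2, 5/3], [-3, 7/3]].
W = LC⁻¹ = [[-55, 38]] · [[-2, 5/3], [-3, 7/3]] = [[-4, -3]].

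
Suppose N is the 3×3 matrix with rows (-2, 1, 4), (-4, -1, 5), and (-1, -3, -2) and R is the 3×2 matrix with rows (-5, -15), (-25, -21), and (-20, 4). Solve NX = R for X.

X = [[5, 3], [5, -1], [0, -2]]

Since N multiplies X on the left, X = N⁻¹R.
N has determinant -3; N⁻¹ = [[-17/3, 10/3, -3], [13/3, -8/3, 2], [-11/3, 7/3, -2]].
X = N⁻¹R = [[-17/3, 10/3, -3], [13/3, -8/3, 2], [-11/3, 7/3, -2]] · [[-5, -15], [-25, -21], [-20, 4]] = [[5, 3], [5, -1], [0, -2]].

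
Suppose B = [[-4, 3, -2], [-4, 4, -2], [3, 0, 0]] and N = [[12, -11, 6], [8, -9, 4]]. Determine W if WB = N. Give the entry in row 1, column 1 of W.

Right-multiplying both sides by B⁻¹ gives W = NB⁻¹.
det B = 6, so B⁻¹ = [[0, 0, 1/3], [-1, 1, 0], [-2, 3/2, -2/3]].
W = NB⁻¹ = [[12, -11, 6], [8, -9, 4]] · [[0, 0, 1/3], [-1, 1, 0], [-2, 3/2, -2/3]] = [[-1, -2, 0], [1, -3, 0]].

-1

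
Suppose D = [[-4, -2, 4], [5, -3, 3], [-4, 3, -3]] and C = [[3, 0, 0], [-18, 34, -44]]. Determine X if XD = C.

X = [[0, 3, 3], [-5, -6, 2]]

Since D sits to the right of X, X = CD⁻¹.
det D = 6; the adjugate gives D⁻¹ = [[0, 1, 1], [1/2, 14/3, 16/3], [1/2, 10/3, 11/3]].
X = CD⁻¹ = [[3, 0, 0], [-18, 34, -44]] · [[0, 1, 1], [1/2, 14/3, 16/3], [1/2, 10/3, 11/3]] = [[0, 3, 3], [-5, -6, 2]].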